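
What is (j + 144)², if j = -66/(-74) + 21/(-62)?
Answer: 109961876025/5262436 ≈ 20896.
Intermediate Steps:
j = 1269/2294 (j = -66*(-1/74) + 21*(-1/62) = 33/37 - 21/62 = 1269/2294 ≈ 0.55318)
(j + 144)² = (1269/2294 + 144)² = (331605/2294)² = 109961876025/5262436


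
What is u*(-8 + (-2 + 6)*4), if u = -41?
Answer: -328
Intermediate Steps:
u*(-8 + (-2 + 6)*4) = -41*(-8 + (-2 + 6)*4) = -41*(-8 + 4*4) = -41*(-8 + 16) = -41*8 = -328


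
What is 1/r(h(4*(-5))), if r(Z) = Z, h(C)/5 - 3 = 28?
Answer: 1/155 ≈ 0.0064516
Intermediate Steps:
h(C) = 155 (h(C) = 15 + 5*28 = 15 + 140 = 155)
1/r(h(4*(-5))) = 1/155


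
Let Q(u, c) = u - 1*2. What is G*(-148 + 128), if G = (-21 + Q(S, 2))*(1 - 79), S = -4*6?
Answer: -73320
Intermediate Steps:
S = -24
Q(u, c) = -2 + u (Q(u, c) = u - 2 = -2 + u)
G = 3666 (G = (-21 + (-2 - 24))*(1 - 79) = (-21 - 26)*(-78) = -47*(-78) = 3666)
G*(-148 + 128) = 3666*(-148 + 128) = 3666*(-20) = -73320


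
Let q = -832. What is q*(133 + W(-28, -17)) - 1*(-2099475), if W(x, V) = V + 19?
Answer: 1987155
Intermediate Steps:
W(x, V) = 19 + V
q*(133 + W(-28, -17)) - 1*(-2099475) = -832*(133 + (19 - 17)) - 1*(-2099475) = -832*(133 + 2) + 2099475 = -832*135 + 2099475 = -112320 + 2099475 = 1987155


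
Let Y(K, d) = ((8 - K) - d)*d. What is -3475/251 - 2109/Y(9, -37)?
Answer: -36931/3012 ≈ -12.261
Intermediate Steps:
Y(K, d) = d*(8 - K - d) (Y(K, d) = (8 - K - d)*d = d*(8 - K - d))
-3475/251 - 2109/Y(9, -37) = -3475/251 - 2109*(-1/(37*(8 - 1*9 - 1*(-37)))) = -3475*1/251 - 2109*(-1/(37*(8 - 9 + 37))) = -3475/251 - 2109/((-37*36)) = -3475/251 - 2109/(-1332) = -3475/251 - 2109*(-1/1332) = -3475/251 + 19/12 = -36931/3012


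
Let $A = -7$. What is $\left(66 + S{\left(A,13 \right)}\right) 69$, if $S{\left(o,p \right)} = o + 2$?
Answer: $4209$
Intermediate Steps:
$S{\left(o,p \right)} = 2 + o$
$\left(66 + S{\left(A,13 \right)}\right) 69 = \left(66 + \left(2 - 7\right)\right) 69 = \left(66 - 5\right) 69 = 61 \cdot 69 = 4209$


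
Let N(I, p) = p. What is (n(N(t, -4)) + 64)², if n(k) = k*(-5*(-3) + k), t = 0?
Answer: 400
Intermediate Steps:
n(k) = k*(15 + k)
(n(N(t, -4)) + 64)² = (-4*(15 - 4) + 64)² = (-4*11 + 64)² = (-44 + 64)² = 20² = 400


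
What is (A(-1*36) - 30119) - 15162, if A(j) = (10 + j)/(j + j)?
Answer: -1630103/36 ≈ -45281.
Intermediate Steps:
A(j) = (10 + j)/(2*j) (A(j) = (10 + j)/((2*j)) = (10 + j)*(1/(2*j)) = (10 + j)/(2*j))
(A(-1*36) - 30119) - 15162 = ((10 - 1*36)/(2*((-1*36))) - 30119) - 15162 = ((1/2)*(10 - 36)/(-36) - 30119) - 15162 = ((1/2)*(-1/36)*(-26) - 30119) - 15162 = (13/36 - 30119) - 15162 = -1084271/36 - 15162 = -1630103/36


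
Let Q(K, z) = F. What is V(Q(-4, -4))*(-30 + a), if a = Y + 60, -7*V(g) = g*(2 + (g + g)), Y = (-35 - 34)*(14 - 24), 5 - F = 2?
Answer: -17280/7 ≈ -2468.6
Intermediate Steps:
F = 3 (F = 5 - 1*2 = 5 - 2 = 3)
Q(K, z) = 3
Y = 690 (Y = -69*(-10) = 690)
V(g) = -g*(2 + 2*g)/7 (V(g) = -g*(2 + (g + g))/7 = -g*(2 + 2*g)/7)
a = 750 (a = 690 + 60 = 750)
V(Q(-4, -4))*(-30 + a) = (-2/7*3*(1 + 3))*(-30 + 750) = -2/7*3*4*720 = -24/7*720 = -17280/7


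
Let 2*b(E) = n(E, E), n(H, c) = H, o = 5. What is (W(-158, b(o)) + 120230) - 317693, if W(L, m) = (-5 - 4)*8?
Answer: -197535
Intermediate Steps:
b(E) = E/2
W(L, m) = -72 (W(L, m) = -9*8 = -72)
(W(-158, b(o)) + 120230) - 317693 = (-72 + 120230) - 317693 = 120158 - 317693 = -197535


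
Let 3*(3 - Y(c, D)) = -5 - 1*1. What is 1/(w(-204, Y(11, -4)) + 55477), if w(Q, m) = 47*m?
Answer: 1/55712 ≈ 1.7949e-5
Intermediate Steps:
Y(c, D) = 5 (Y(c, D) = 3 - (-5 - 1*1)/3 = 3 - (-5 - 1)/3 = 3 - 1/3*(-6) = 3 + 2 = 5)
1/(w(-204, Y(11, -4)) + 55477) = 1/(47*5 + 55477) = 1/(235 + 55477) = 1/55712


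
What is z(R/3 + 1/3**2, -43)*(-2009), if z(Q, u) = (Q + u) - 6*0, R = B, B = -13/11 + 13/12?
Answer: 34146973/396 ≈ 86230.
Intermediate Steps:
B = -13/132 (B = -13*1/11 + 13*(1/12) = -13/11 + 13/12 = -13/132 ≈ -0.098485)
R = -13/132 ≈ -0.098485
z(Q, u) = Q + u (z(Q, u) = (Q + u) + 0 = Q + u)
z(R/3 + 1/3**2, -43)*(-2009) = ((-13/132/3 + 1/3**2) - 43)*(-2009) = ((-13/132*1/3 + 1/9) - 43)*(-2009) = ((-13/396 + 1*(1/9)) - 43)*(-2009) = ((-13/396 + 1/9) - 43)*(-2009) = (31/396 - 43)*(-2009) = -16997/396*(-2009) = 34146973/396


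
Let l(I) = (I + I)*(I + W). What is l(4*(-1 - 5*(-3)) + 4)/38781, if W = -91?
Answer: -40/417 ≈ -0.095923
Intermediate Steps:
l(I) = 2*I*(-91 + I) (l(I) = (I + I)*(I - 91) = (2*I)*(-91 + I) = 2*I*(-91 + I))
l(4*(-1 - 5*(-3)) + 4)/38781 = (2*(4*(-1 - 5*(-3)) + 4)*(-91 + (4*(-1 - 5*(-3)) + 4)))/38781 = (2*(4*(-1 + 15) + 4)*(-91 + (4*(-1 + 15) + 4)))*(1/38781) = (2*(4*14 + 4)*(-91 + (4*14 + 4)))*(1/38781) = (2*(56 + 4)*(-91 + (56 + 4)))*(1/38781) = (2*60*(-91 + 60))*(1/38781) = (2*60*(-31))*(1/38781) = -3720*1/38781 = -40/417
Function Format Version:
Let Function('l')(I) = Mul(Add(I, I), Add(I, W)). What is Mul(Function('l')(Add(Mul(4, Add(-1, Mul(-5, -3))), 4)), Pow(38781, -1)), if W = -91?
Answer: Rational(-40, 417) ≈ -0.095923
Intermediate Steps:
Function('l')(I) = Mul(2, I, Add(-91, I)) (Function('l')(I) = Mul(Add(I, I), Add(I, -91)) = Mul(Mul(2, I), Add(-91, I)) = Mul(2, I, Add(-91, I)))
Mul(Function('l')(Add(Mul(4, Add(-1, Mul(-5, -3))), 4)), Pow(38781, -1)) = Mul(Mul(2, Add(Mul(4, Add(-1, Mul(-5, -3))), 4), Add(-91, Add(Mul(4, Add(-1, Mul(-5, -3))), 4))), Pow(38781, -1)) = Mul(Mul(2, Add(Mul(4, Add(-1, 15)), 4), Add(-91, Add(Mul(4, Add(-1, 15)), 4))), Rational(1, 38781)) = Mul(Mul(2, Add(Mul(4, 14), 4), Add(-91, Add(Mul(4, 14), 4))), Rational(1, 38781)) = Mul(Mul(2, Add(56, 4), Add(-91, Add(56, 4))), Rational(1, 38781)) = Mul(Mul(2, 60, Add(-91, 60)), Rational(1, 38781)) = Mul(Mul(2, 60, -31), Rational(1, 38781)) = Mul(-3720, Rational(1, 38781)) = Rational(-40, 417)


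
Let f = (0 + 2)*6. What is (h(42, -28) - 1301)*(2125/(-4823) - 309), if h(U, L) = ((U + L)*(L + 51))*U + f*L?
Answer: -17740539184/4823 ≈ -3.6783e+6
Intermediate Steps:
f = 12 (f = 2*6 = 12)
h(U, L) = 12*L + U*(51 + L)*(L + U) (h(U, L) = ((U + L)*(L + 51))*U + 12*L = ((L + U)*(51 + L))*U + 12*L = ((51 + L)*(L + U))*U + 12*L = U*(51 + L)*(L + U) + 12*L = 12*L + U*(51 + L)*(L + U))
(h(42, -28) - 1301)*(2125/(-4823) - 309) = ((12*(-28) + 51*42² - 28*42² + 42*(-28)² + 51*(-28)*42) - 1301)*(2125/(-4823) - 309) = ((-336 + 51*1764 - 28*1764 + 42*784 - 59976) - 1301)*(2125*(-1/4823) - 309) = ((-336 + 89964 - 49392 + 32928 - 59976) - 1301)*(-2125/4823 - 309) = (13188 - 1301)*(-1492432/4823) = 11887*(-1492432/4823) = -17740539184/4823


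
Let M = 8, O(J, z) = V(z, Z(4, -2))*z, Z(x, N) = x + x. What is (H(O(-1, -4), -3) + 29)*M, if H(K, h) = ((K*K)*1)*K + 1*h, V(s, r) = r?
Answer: -261936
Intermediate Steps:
Z(x, N) = 2*x
O(J, z) = 8*z (O(J, z) = (2*4)*z = 8*z)
H(K, h) = h + K³ (H(K, h) = (K²*1)*K + h = K²*K + h = K³ + h = h + K³)
(H(O(-1, -4), -3) + 29)*M = ((-3 + (8*(-4))³) + 29)*8 = ((-3 + (-32)³) + 29)*8 = ((-3 - 32768) + 29)*8 = (-32771 + 29)*8 = -32742*8 = -261936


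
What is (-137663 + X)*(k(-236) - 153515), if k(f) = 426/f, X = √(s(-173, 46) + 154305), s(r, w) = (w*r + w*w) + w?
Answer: 2493762904729/118 - 54344949*√16501/118 ≈ 2.1074e+10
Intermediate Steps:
s(r, w) = w + w² + r*w (s(r, w) = (r*w + w²) + w = (w² + r*w) + w = w + w² + r*w)
X = 3*√16501 (X = √(46*(1 - 173 + 46) + 154305) = √(46*(-126) + 154305) = √(-5796 + 154305) = √148509 = 3*√16501 ≈ 385.37)
(-137663 + X)*(k(-236) - 153515) = (-137663 + 3*√16501)*(426/(-236) - 153515) = (-137663 + 3*√16501)*(426*(-1/236) - 153515) = (-137663 + 3*√16501)*(-213/118 - 153515) = (-137663 + 3*√16501)*(-18114983/118) = 2493762904729/118 - 54344949*√16501/118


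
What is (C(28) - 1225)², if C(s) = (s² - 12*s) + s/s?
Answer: 602176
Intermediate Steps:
C(s) = 1 + s² - 12*s (C(s) = (s² - 12*s) + 1 = 1 + s² - 12*s)
(C(28) - 1225)² = ((1 + 28² - 12*28) - 1225)² = ((1 + 784 - 336) - 1225)² = (449 - 1225)² = (-776)² = 602176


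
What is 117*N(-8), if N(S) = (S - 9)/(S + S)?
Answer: 1989/16 ≈ 124.31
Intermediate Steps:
N(S) = (-9 + S)/(2*S) (N(S) = (-9 + S)/((2*S)) = (-9 + S)*(1/(2*S)) = (-9 + S)/(2*S))
117*N(-8) = 117*((1/2)*(-9 - 8)/(-8)) = 117*((1/2)*(-1/8)*(-17)) = 117*(17/16) = 1989/16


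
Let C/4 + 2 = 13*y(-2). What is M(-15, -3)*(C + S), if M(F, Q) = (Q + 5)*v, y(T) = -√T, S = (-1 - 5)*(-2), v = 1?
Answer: 8 - 104*I*√2 ≈ 8.0 - 147.08*I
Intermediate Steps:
S = 12 (S = -6*(-2) = 12)
M(F, Q) = 5 + Q (M(F, Q) = (Q + 5)*1 = (5 + Q)*1 = 5 + Q)
C = -8 - 52*I*√2 (C = -8 + 4*(13*(-√(-2))) = -8 + 4*(13*(-I*√2)) = -8 + 4*(-13*I*√2) = -8 - 52*I*√2 ≈ -8.0 - 73.539*I)
M(-15, -3)*(C + S) = (5 - 3)*((-8 - 52*I*√2) + 12) = 2*(4 - 52*I*√2) = 8 - 104*I*√2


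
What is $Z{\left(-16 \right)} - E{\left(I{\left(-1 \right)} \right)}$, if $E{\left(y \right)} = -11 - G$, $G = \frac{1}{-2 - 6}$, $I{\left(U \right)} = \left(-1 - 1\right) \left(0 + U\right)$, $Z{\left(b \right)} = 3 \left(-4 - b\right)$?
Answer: $\frac{375}{8} \approx 46.875$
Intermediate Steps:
$Z{\left(b \right)} = -12 - 3 b$
$I{\left(U \right)} = - 2 U$
$G = - \frac{1}{8}$ ($G = \frac{1}{-8} = - \frac{1}{8} \approx -0.125$)
$E{\left(y \right)} = - \frac{87}{8}$ ($E{\left(y \right)} = -11 - - \frac{1}{8} = -11 + \frac{1}{8} = - \frac{87}{8}$)
$Z{\left(-16 \right)} - E{\left(I{\left(-1 \right)} \right)} = \left(-12 - -48\right) - - \frac{87}{8} = \left(-12 + 48\right) + \frac{87}{8} = 36 + \frac{87}{8} = \frac{375}{8}$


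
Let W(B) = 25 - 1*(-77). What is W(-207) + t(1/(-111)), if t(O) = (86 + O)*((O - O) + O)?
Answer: 1247197/12321 ≈ 101.23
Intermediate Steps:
t(O) = O*(86 + O) (t(O) = (86 + O)*(0 + O) = (86 + O)*O = O*(86 + O))
W(B) = 102 (W(B) = 25 + 77 = 102)
W(-207) + t(1/(-111)) = 102 + (86 + 1/(-111))/(-111) = 102 - (86 - 1/111)/111 = 102 - 1/111*9545/111 = 102 - 9545/12321 = 1247197/12321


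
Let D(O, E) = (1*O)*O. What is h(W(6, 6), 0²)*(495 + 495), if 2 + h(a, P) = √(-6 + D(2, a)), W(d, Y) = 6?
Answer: -1980 + 990*I*√2 ≈ -1980.0 + 1400.1*I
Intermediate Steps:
D(O, E) = O² (D(O, E) = O*O = O²)
h(a, P) = -2 + I*√2 (h(a, P) = -2 + √(-6 + 2²) = -2 + √(-6 + 4) = -2 + √(-2) = -2 + I*√2)
h(W(6, 6), 0²)*(495 + 495) = (-2 + I*√2)*(495 + 495) = (-2 + I*√2)*990 = -1980 + 990*I*√2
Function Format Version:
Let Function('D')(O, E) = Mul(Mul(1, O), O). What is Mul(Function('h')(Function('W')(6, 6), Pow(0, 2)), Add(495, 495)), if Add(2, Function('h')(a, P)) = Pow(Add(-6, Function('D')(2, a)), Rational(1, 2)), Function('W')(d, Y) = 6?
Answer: Add(-1980, Mul(990, I, Pow(2, Rational(1, 2)))) ≈ Add(-1980.0, Mul(1400.1, I))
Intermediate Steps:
Function('D')(O, E) = Pow(O, 2) (Function('D')(O, E) = Mul(O, O) = Pow(O, 2))
Function('h')(a, P) = Add(-2, Mul(I, Pow(2, Rational(1, 2)))) (Function('h')(a, P) = Add(-2, Pow(Add(-6, Pow(2, 2)), Rational(1, 2))) = Add(-2, Pow(Add(-6, 4), Rational(1, 2))) = Add(-2, Pow(-2, Rational(1, 2))) = Add(-2, Mul(I, Pow(2, Rational(1, 2)))))
Mul(Function('h')(Function('W')(6, 6), Pow(0, 2)), Add(495, 495)) = Mul(Add(-2, Mul(I, Pow(2, Rational(1, 2)))), Add(495, 495)) = Mul(Add(-2, Mul(I, Pow(2, Rational(1, 2)))), 990) = Add(-1980, Mul(990, I, Pow(2, Rational(1, 2))))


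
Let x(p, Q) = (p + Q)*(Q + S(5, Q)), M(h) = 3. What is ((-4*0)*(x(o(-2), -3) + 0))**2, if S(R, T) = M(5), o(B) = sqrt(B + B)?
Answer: 0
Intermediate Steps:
o(B) = sqrt(2)*sqrt(B) (o(B) = sqrt(2*B) = sqrt(2)*sqrt(B))
S(R, T) = 3
x(p, Q) = (3 + Q)*(Q + p) (x(p, Q) = (p + Q)*(Q + 3) = (Q + p)*(3 + Q) = (3 + Q)*(Q + p))
((-4*0)*(x(o(-2), -3) + 0))**2 = ((-4*0)*(((-3)**2 + 3*(-3) + 3*(sqrt(2)*sqrt(-2)) - 3*sqrt(2)*sqrt(-2)) + 0))**2 = (0*((9 - 9 + 3*(sqrt(2)*(I*sqrt(2))) - 3*sqrt(2)*I*sqrt(2)) + 0))**2 = (0*((9 - 9 + 3*(2*I) - 6*I) + 0))**2 = (0*((9 - 9 + 6*I - 6*I) + 0))**2 = (0*(0 + 0))**2 = (0*0)**2 = 0**2 = 0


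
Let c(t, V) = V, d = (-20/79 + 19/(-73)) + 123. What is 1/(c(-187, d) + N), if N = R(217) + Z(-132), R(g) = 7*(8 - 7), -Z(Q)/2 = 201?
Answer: -5767/1571585 ≈ -0.0036695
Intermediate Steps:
Z(Q) = -402 (Z(Q) = -2*201 = -402)
d = 706380/5767 (d = (-20*1/79 + 19*(-1/73)) + 123 = (-20/79 - 19/73) + 123 = -2961/5767 + 123 = 706380/5767 ≈ 122.49)
R(g) = 7 (R(g) = 7*1 = 7)
N = -395 (N = 7 - 402 = -395)
1/(c(-187, d) + N) = 1/(706380/5767 - 395) = 1/(-1571585/5767) = -5767/1571585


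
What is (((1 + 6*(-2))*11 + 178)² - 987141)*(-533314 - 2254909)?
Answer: 2743310303916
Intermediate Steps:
(((1 + 6*(-2))*11 + 178)² - 987141)*(-533314 - 2254909) = (((1 - 12)*11 + 178)² - 987141)*(-2788223) = ((-11*11 + 178)² - 987141)*(-2788223) = ((-121 + 178)² - 987141)*(-2788223) = (57² - 987141)*(-2788223) = (3249 - 987141)*(-2788223) = -983892*(-2788223) = 2743310303916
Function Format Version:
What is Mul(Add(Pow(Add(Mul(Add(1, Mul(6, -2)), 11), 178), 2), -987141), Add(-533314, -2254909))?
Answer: 2743310303916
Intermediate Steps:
Mul(Add(Pow(Add(Mul(Add(1, Mul(6, -2)), 11), 178), 2), -987141), Add(-533314, -2254909)) = Mul(Add(Pow(Add(Mul(Add(1, -12), 11), 178), 2), -987141), -2788223) = Mul(Add(Pow(Add(Mul(-11, 11), 178), 2), -987141), -2788223) = Mul(Add(Pow(Add(-121, 178), 2), -987141), -2788223) = Mul(Add(Pow(57, 2), -987141), -2788223) = Mul(Add(3249, -987141), -2788223) = Mul(-983892, -2788223) = 2743310303916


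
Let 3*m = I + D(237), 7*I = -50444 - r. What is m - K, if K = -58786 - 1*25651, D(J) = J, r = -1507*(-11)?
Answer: 1707815/21 ≈ 81325.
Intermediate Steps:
r = 16577
I = -67021/7 (I = (-50444 - 1*16577)/7 = (-50444 - 16577)/7 = (⅐)*(-67021) = -67021/7 ≈ -9574.4)
K = -84437 (K = -58786 - 25651 = -84437)
m = -65362/21 (m = (-67021/7 + 237)/3 = (⅓)*(-65362/7) = -65362/21 ≈ -3112.5)
m - K = -65362/21 - 1*(-84437) = -65362/21 + 84437 = 1707815/21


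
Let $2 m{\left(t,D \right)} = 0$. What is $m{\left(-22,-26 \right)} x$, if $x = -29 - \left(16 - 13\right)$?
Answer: $0$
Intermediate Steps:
$m{\left(t,D \right)} = 0$ ($m{\left(t,D \right)} = \frac{1}{2} \cdot 0 = 0$)
$x = -32$ ($x = -29 - \left(16 - 13\right) = -29 - 3 = -32$)
$m{\left(-22,-26 \right)} x = 0 \left(-32\right) = 0$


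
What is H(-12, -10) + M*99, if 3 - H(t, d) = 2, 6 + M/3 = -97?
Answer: -30590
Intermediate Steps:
M = -309 (M = -18 + 3*(-97) = -18 - 291 = -309)
H(t, d) = 1 (H(t, d) = 3 - 1*2 = 3 - 2 = 1)
H(-12, -10) + M*99 = 1 - 309*99 = 1 - 30591 = -30590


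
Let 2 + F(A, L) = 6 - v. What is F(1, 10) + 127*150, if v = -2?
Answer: 19056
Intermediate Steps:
F(A, L) = 6 (F(A, L) = -2 + (6 - 1*(-2)) = -2 + (6 + 2) = -2 + 8 = 6)
F(1, 10) + 127*150 = 6 + 127*150 = 6 + 19050 = 19056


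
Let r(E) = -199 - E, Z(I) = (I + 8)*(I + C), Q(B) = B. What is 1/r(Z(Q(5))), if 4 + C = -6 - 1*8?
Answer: -1/30 ≈ -0.033333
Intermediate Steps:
C = -18 (C = -4 + (-6 - 1*8) = -4 + (-6 - 8) = -4 - 14 = -18)
Z(I) = (-18 + I)*(8 + I) (Z(I) = (I + 8)*(I - 18) = (8 + I)*(-18 + I) = (-18 + I)*(8 + I))
1/r(Z(Q(5))) = 1/(-199 - (-144 + 5² - 10*5)) = 1/(-199 - (-144 + 25 - 50)) = 1/(-199 - 1*(-169)) = 1/(-199 + 169) = 1/(-30) = -1/30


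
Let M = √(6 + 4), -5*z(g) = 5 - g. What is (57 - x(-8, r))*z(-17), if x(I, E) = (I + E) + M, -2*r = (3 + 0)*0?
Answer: -286 + 22*√10/5 ≈ -272.09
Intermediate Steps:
z(g) = -1 + g/5 (z(g) = -(5 - g)/5 = -1 + g/5)
r = 0 (r = -(3 + 0)*0/2 = -3*0/2 = -½*0 = 0)
M = √10 ≈ 3.1623
x(I, E) = E + I + √10 (x(I, E) = (I + E) + √10 = (E + I) + √10 = E + I + √10)
(57 - x(-8, r))*z(-17) = (57 - (0 - 8 + √10))*(-1 + (⅕)*(-17)) = (57 - (-8 + √10))*(-1 - 17/5) = (57 + (8 - √10))*(-22/5) = (65 - √10)*(-22/5) = -286 + 22*√10/5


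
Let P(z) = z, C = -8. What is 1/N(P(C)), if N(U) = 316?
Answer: 1/316 ≈ 0.0031646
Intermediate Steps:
1/N(P(C)) = 1/316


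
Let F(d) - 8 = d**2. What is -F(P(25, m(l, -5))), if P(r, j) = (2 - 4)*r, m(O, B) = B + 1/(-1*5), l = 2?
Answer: -2508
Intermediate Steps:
m(O, B) = -1/5 + B (m(O, B) = B + 1/(-5) = B - 1/5 = -1/5 + B)
P(r, j) = -2*r
F(d) = 8 + d**2
-F(P(25, m(l, -5))) = -(8 + (-2*25)**2) = -(8 + (-50)**2) = -(8 + 2500) = -1*2508 = -2508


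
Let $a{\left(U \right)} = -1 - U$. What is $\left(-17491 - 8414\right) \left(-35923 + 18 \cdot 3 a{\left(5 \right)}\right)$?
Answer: $938978535$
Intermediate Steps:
$\left(-17491 - 8414\right) \left(-35923 + 18 \cdot 3 a{\left(5 \right)}\right) = \left(-17491 - 8414\right) \left(-35923 + 18 \cdot 3 \left(-1 - 5\right)\right) = - 25905 \left(-35923 + 54 \left(-1 - 5\right)\right) = - 25905 \left(-35923 + 54 \left(-6\right)\right) = - 25905 \left(-35923 - 324\right) = \left(-25905\right) \left(-36247\right) = 938978535$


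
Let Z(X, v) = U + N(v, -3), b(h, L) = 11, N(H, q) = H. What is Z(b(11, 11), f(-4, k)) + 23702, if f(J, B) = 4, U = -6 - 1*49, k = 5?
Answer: 23651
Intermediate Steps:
U = -55 (U = -6 - 49 = -55)
Z(X, v) = -55 + v
Z(b(11, 11), f(-4, k)) + 23702 = (-55 + 4) + 23702 = -51 + 23702 = 23651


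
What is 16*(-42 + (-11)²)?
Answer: 1264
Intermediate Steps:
16*(-42 + (-11)²) = 16*(-42 + 121) = 16*79 = 1264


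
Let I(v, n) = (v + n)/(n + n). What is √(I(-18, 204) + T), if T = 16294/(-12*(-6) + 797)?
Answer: √16766335663/29546 ≈ 4.3825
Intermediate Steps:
I(v, n) = (n + v)/(2*n) (I(v, n) = (n + v)/((2*n)) = (n + v)*(1/(2*n)) = (n + v)/(2*n))
T = 16294/869 (T = 16294/(72 + 797) = 16294/869 ≈ 18.750)
√(I(-18, 204) + T) = √((½)*(204 - 18)/204 + 16294/869) = √((½)*(1/204)*186 + 16294/869) = √(31/68 + 16294/869) = √(1134931/59092) = √16766335663/29546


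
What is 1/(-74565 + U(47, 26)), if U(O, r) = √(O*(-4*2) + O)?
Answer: -74565/5559939554 - I*√329/5559939554 ≈ -1.3411e-5 - 3.2623e-9*I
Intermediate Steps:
U(O, r) = √7*√(-O) (U(O, r) = √(O*(-8) + O) = √(-8*O + O) = √(-7*O) = √7*√(-O))
1/(-74565 + U(47, 26)) = 1/(-74565 + √7*√(-1*47)) = 1/(-74565 + √7*√(-47)) = 1/(-74565 + √7*(I*√47)) = 1/(-74565 + I*√329)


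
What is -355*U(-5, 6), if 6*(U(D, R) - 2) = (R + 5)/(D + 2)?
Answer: -8875/18 ≈ -493.06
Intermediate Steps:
U(D, R) = 2 + (5 + R)/(6*(2 + D)) (U(D, R) = 2 + ((R + 5)/(D + 2))/6 = 2 + ((5 + R)/(2 + D))/6 = 2 + (5 + R)/(6*(2 + D)))
-355*U(-5, 6) = -355*(29 + 6 + 12*(-5))/(6*(2 - 5)) = -355*(29 + 6 - 60)/(6*(-3)) = -355*(-1)*(-25)/(6*3) = -355*25/18 = -8875/18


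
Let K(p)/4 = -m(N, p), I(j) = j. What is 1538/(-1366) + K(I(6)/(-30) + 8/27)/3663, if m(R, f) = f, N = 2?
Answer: -380309861/337746915 ≈ -1.1260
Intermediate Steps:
K(p) = -4*p (K(p) = 4*(-p) = -4*p)
1538/(-1366) + K(I(6)/(-30) + 8/27)/3663 = 1538/(-1366) - 4*(6/(-30) + 8/27)/3663 = 1538*(-1/1366) - 4*(6*(-1/30) + 8*(1/27))*(1/3663) = -769/683 - 4*(-⅕ + 8/27)*(1/3663) = -769/683 - 4*13/135*(1/3663) = -769/683 - 52/135*1/3663 = -769/683 - 52/494505 = -380309861/337746915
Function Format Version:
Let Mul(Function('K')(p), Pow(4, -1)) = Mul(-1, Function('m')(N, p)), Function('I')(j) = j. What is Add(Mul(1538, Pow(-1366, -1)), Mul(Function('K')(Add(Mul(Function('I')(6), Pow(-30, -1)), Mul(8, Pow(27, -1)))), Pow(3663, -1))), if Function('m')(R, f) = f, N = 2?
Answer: Rational(-380309861, 337746915) ≈ -1.1260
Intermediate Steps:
Function('K')(p) = Mul(-4, p) (Function('K')(p) = Mul(4, Mul(-1, p)) = Mul(-4, p))
Add(Mul(1538, Pow(-1366, -1)), Mul(Function('K')(Add(Mul(Function('I')(6), Pow(-30, -1)), Mul(8, Pow(27, -1)))), Pow(3663, -1))) = Add(Mul(1538, Pow(-1366, -1)), Mul(Mul(-4, Add(Mul(6, Pow(-30, -1)), Mul(8, Pow(27, -1)))), Pow(3663, -1))) = Add(Mul(1538, Rational(-1, 1366)), Mul(Mul(-4, Add(Mul(6, Rational(-1, 30)), Mul(8, Rational(1, 27)))), Rational(1, 3663))) = Add(Rational(-769, 683), Mul(Mul(-4, Add(Rational(-1, 5), Rational(8, 27))), Rational(1, 3663))) = Add(Rational(-769, 683), Mul(Mul(-4, Rational(13, 135)), Rational(1, 3663))) = Add(Rational(-769, 683), Mul(Rational(-52, 135), Rational(1, 3663))) = Add(Rational(-769, 683), Rational(-52, 494505)) = Rational(-380309861, 337746915)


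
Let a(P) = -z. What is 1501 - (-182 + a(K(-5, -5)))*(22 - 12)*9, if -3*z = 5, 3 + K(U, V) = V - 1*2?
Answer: 17731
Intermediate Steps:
K(U, V) = -5 + V (K(U, V) = -3 + (V - 1*2) = -3 + (V - 2) = -3 + (-2 + V) = -5 + V)
z = -5/3 (z = -1/3*5 = -5/3 ≈ -1.6667)
a(P) = 5/3 (a(P) = -1*(-5/3) = 5/3)
1501 - (-182 + a(K(-5, -5)))*(22 - 12)*9 = 1501 - (-182 + 5/3)*(22 - 12)*9 = 1501 - (-541/3*10)*9 = 1501 - (-5410)*9/3 = 1501 - 1*(-16230) = 1501 + 16230 = 17731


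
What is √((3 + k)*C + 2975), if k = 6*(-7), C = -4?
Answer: √3131 ≈ 55.955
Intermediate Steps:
k = -42
√((3 + k)*C + 2975) = √((3 - 42)*(-4) + 2975) = √(-39*(-4) + 2975) = √(156 + 2975) = √3131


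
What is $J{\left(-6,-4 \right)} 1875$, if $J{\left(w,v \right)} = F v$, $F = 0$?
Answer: $0$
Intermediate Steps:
$J{\left(w,v \right)} = 0$ ($J{\left(w,v \right)} = 0 v = 0$)
$J{\left(-6,-4 \right)} 1875 = 0 \cdot 1875 = 0$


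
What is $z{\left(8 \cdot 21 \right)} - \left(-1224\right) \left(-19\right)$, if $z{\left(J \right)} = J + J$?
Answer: $-22920$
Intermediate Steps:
$z{\left(J \right)} = 2 J$
$z{\left(8 \cdot 21 \right)} - \left(-1224\right) \left(-19\right) = 2 \cdot 8 \cdot 21 - \left(-1224\right) \left(-19\right) = 2 \cdot 168 - 23256 = 336 - 23256 = -22920$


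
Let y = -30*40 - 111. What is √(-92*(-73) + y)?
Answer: √5405 ≈ 73.519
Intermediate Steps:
y = -1311 (y = -1200 - 111 = -1311)
√(-92*(-73) + y) = √(-92*(-73) - 1311) = √(6716 - 1311) = √5405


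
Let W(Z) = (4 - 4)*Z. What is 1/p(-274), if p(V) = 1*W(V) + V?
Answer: -1/274 ≈ -0.0036496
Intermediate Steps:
W(Z) = 0 (W(Z) = 0*Z = 0)
p(V) = V (p(V) = 1*0 + V = 0 + V = V)
1/p(-274) = 1/(-274) = -1/274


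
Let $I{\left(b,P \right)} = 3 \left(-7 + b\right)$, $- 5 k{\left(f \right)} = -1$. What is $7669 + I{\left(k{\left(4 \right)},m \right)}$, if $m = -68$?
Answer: $\frac{38243}{5} \approx 7648.6$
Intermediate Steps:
$k{\left(f \right)} = \frac{1}{5}$ ($k{\left(f \right)} = \left(- \frac{1}{5}\right) \left(-1\right) = \frac{1}{5}$)
$I{\left(b,P \right)} = -21 + 3 b$
$7669 + I{\left(k{\left(4 \right)},m \right)} = 7669 + \left(-21 + 3 \cdot \frac{1}{5}\right) = 7669 + \left(-21 + \frac{3}{5}\right) = 7669 - \frac{102}{5} = \frac{38243}{5}$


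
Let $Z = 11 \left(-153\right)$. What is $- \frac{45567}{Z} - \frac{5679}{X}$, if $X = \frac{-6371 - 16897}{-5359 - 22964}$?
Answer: $- \frac{9986818465}{1450372} \approx -6885.7$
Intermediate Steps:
$Z = -1683$
$X = \frac{7756}{9441}$ ($X = - \frac{23268}{-28323} = \left(-23268\right) \left(- \frac{1}{28323}\right) = \frac{7756}{9441} \approx 0.82152$)
$- \frac{45567}{Z} - \frac{5679}{X} = - \frac{45567}{-1683} - \frac{5679}{\frac{7756}{9441}} = \left(-45567\right) \left(- \frac{1}{1683}\right) - \frac{53615439}{7756} = \frac{5063}{187} - \frac{53615439}{7756} = - \frac{9986818465}{1450372}$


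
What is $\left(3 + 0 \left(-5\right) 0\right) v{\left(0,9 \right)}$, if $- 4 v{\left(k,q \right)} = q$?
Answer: $- \frac{27}{4} \approx -6.75$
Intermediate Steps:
$v{\left(k,q \right)} = - \frac{q}{4}$
$\left(3 + 0 \left(-5\right) 0\right) v{\left(0,9 \right)} = \left(3 + 0 \left(-5\right) 0\right) \left(\left(- \frac{1}{4}\right) 9\right) = \left(3 + 0 \cdot 0\right) \left(- \frac{9}{4}\right) = \left(3 + 0\right) \left(- \frac{9}{4}\right) = 3 \left(- \frac{9}{4}\right) = - \frac{27}{4}$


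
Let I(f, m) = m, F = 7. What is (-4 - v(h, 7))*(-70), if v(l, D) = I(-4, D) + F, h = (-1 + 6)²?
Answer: 1260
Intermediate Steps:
h = 25 (h = 5² = 25)
v(l, D) = 7 + D (v(l, D) = D + 7 = 7 + D)
(-4 - v(h, 7))*(-70) = (-4 - (7 + 7))*(-70) = (-4 - 1*14)*(-70) = (-4 - 14)*(-70) = -18*(-70) = 1260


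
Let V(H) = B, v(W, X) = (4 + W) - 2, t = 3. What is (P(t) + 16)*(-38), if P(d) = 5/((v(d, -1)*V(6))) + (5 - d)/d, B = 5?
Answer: -9614/15 ≈ -640.93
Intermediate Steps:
v(W, X) = 2 + W
V(H) = 5
P(d) = 5/(10 + 5*d) + (5 - d)/d (P(d) = 5/(((2 + d)*5)) + (5 - d)/d = 5/(10 + 5*d) + (5 - d)/d)
(P(t) + 16)*(-38) = ((10 - 1*3² + 4*3)/(3*(2 + 3)) + 16)*(-38) = ((⅓)*(10 - 1*9 + 12)/5 + 16)*(-38) = ((⅓)*(⅕)*(10 - 9 + 12) + 16)*(-38) = ((⅓)*(⅕)*13 + 16)*(-38) = (13/15 + 16)*(-38) = (253/15)*(-38) = -9614/15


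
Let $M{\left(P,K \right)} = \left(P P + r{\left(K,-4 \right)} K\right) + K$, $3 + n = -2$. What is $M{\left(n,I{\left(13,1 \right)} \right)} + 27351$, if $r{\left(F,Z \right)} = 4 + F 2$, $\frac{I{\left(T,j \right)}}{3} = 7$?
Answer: $28363$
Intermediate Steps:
$n = -5$ ($n = -3 - 2 = -5$)
$I{\left(T,j \right)} = 21$ ($I{\left(T,j \right)} = 3 \cdot 7 = 21$)
$r{\left(F,Z \right)} = 4 + 2 F$
$M{\left(P,K \right)} = K + P^{2} + K \left(4 + 2 K\right)$ ($M{\left(P,K \right)} = \left(P P + \left(4 + 2 K\right) K\right) + K = \left(P^{2} + K \left(4 + 2 K\right)\right) + K = K + P^{2} + K \left(4 + 2 K\right)$)
$M{\left(n,I{\left(13,1 \right)} \right)} + 27351 = \left(21 + \left(-5\right)^{2} + 2 \cdot 21 \left(2 + 21\right)\right) + 27351 = \left(21 + 25 + 2 \cdot 21 \cdot 23\right) + 27351 = \left(21 + 25 + 966\right) + 27351 = 1012 + 27351 = 28363$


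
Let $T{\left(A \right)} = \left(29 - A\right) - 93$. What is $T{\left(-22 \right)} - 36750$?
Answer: $-36792$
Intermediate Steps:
$T{\left(A \right)} = -64 - A$
$T{\left(-22 \right)} - 36750 = \left(-64 - -22\right) - 36750 = \left(-64 + 22\right) - 36750 = -42 - 36750 = -36792$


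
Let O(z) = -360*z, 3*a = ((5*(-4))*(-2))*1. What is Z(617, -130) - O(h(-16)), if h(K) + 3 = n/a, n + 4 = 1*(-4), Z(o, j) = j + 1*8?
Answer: -1418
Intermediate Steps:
a = 40/3 (a = (((5*(-4))*(-2))*1)/3 = (-20*(-2)*1)/3 = (40*1)/3 = (1/3)*40 = 40/3 ≈ 13.333)
Z(o, j) = 8 + j (Z(o, j) = j + 8 = 8 + j)
n = -8 (n = -4 + 1*(-4) = -4 - 4 = -8)
h(K) = -18/5 (h(K) = -3 - 8/40/3 = -3 - 8*3/40 = -3 - 3/5 = -18/5)
Z(617, -130) - O(h(-16)) = (8 - 130) - (-360)*(-18)/5 = -122 - 1*1296 = -122 - 1296 = -1418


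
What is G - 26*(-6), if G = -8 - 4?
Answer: 144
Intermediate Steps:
G = -12
G - 26*(-6) = -12 - 26*(-6) = -12 + 156 = 144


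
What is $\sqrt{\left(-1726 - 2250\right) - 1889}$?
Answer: $i \sqrt{5865} \approx 76.583 i$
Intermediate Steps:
$\sqrt{\left(-1726 - 2250\right) - 1889} = \sqrt{-3976 - 1889} = \sqrt{-5865} = i \sqrt{5865}$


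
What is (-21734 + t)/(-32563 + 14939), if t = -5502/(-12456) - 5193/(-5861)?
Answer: 264430898819/214438892064 ≈ 1.2331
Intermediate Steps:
t = 16155205/12167436 (t = -5502*(-1/12456) - 5193*(-1/5861) = 917/2076 + 5193/5861 = 16155205/12167436 ≈ 1.3277)
(-21734 + t)/(-32563 + 14939) = (-21734 + 16155205/12167436)/(-32563 + 14939) = -264430898819/12167436/(-17624) = -264430898819/12167436*(-1/17624) = 264430898819/214438892064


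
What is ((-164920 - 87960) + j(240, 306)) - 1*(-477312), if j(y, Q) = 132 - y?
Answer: 224324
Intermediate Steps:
((-164920 - 87960) + j(240, 306)) - 1*(-477312) = ((-164920 - 87960) + (132 - 1*240)) - 1*(-477312) = (-252880 + (132 - 240)) + 477312 = (-252880 - 108) + 477312 = -252988 + 477312 = 224324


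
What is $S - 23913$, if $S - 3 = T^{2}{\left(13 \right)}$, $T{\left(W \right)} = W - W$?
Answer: $-23910$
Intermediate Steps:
$T{\left(W \right)} = 0$
$S = 3$ ($S = 3 + 0^{2} = 3 + 0 = 3$)
$S - 23913 = 3 - 23913 = -23910$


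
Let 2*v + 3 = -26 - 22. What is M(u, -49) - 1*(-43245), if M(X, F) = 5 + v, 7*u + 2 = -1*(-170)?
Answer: 86449/2 ≈ 43225.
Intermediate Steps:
v = -51/2 (v = -3/2 + (-26 - 22)/2 = -3/2 + (½)*(-48) = -3/2 - 24 = -51/2 ≈ -25.500)
u = 24 (u = -2/7 + (-1*(-170))/7 = -2/7 + (⅐)*170 = -2/7 + 170/7 = 24)
M(X, F) = -41/2 (M(X, F) = 5 - 51/2 = -41/2)
M(u, -49) - 1*(-43245) = -41/2 - 1*(-43245) = -41/2 + 43245 = 86449/2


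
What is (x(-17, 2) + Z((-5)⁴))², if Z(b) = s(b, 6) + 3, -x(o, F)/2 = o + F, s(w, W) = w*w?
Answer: 152613672964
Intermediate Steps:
s(w, W) = w²
x(o, F) = -2*F - 2*o (x(o, F) = -2*(o + F) = -2*(F + o) = -2*F - 2*o)
Z(b) = 3 + b² (Z(b) = b² + 3 = 3 + b²)
(x(-17, 2) + Z((-5)⁴))² = ((-2*2 - 2*(-17)) + (3 + ((-5)⁴)²))² = ((-4 + 34) + (3 + 625²))² = (30 + (3 + 390625))² = (30 + 390628)² = 390658² = 152613672964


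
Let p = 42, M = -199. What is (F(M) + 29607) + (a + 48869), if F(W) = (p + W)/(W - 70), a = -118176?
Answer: -10679143/269 ≈ -39699.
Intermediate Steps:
F(W) = (42 + W)/(-70 + W) (F(W) = (42 + W)/(W - 70) = (42 + W)/(-70 + W))
(F(M) + 29607) + (a + 48869) = ((42 - 199)/(-70 - 199) + 29607) + (-118176 + 48869) = (-157/(-269) + 29607) - 69307 = (-1/269*(-157) + 29607) - 69307 = (157/269 + 29607) - 69307 = 7964440/269 - 69307 = -10679143/269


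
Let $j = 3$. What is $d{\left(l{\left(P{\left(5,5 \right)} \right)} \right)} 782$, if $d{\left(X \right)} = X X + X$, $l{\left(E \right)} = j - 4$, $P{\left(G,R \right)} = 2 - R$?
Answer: $0$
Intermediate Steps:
$l{\left(E \right)} = -1$ ($l{\left(E \right)} = 3 - 4 = -1$)
$d{\left(X \right)} = X + X^{2}$ ($d{\left(X \right)} = X^{2} + X = X + X^{2}$)
$d{\left(l{\left(P{\left(5,5 \right)} \right)} \right)} 782 = - (1 - 1) 782 = \left(-1\right) 0 \cdot 782 = 0 \cdot 782 = 0$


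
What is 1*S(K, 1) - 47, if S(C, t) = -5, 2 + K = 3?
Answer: -52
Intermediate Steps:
K = 1 (K = -2 + 3 = 1)
1*S(K, 1) - 47 = 1*(-5) - 47 = -5 - 47 = -52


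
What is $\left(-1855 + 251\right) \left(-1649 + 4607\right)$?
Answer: $-4744632$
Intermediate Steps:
$\left(-1855 + 251\right) \left(-1649 + 4607\right) = \left(-1604\right) 2958 = -4744632$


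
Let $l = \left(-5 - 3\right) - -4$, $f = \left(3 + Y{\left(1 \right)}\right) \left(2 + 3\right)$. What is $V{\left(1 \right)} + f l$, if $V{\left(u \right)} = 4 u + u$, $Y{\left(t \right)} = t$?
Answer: $-75$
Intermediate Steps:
$V{\left(u \right)} = 5 u$
$f = 20$ ($f = \left(3 + 1\right) \left(2 + 3\right) = 4 \cdot 5 = 20$)
$l = -4$ ($l = \left(-5 - 3\right) + 4 = -8 + 4 = -4$)
$V{\left(1 \right)} + f l = 5 \cdot 1 + 20 \left(-4\right) = 5 - 80 = -75$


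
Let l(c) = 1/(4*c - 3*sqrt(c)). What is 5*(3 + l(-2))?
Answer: 595/41 + 15*I*sqrt(2)/82 ≈ 14.512 + 0.2587*I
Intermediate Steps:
l(c) = 1/(-3*sqrt(c) + 4*c)
5*(3 + l(-2)) = 5*(3 + 1/(-3*I*sqrt(2) + 4*(-2))) = 5*(3 + 1/(-3*I*sqrt(2) - 8)) = 5*(3 + 1/(-8 - 3*I*sqrt(2))) = 15 + 5/(-8 - 3*I*sqrt(2))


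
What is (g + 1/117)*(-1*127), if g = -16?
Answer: 237617/117 ≈ 2030.9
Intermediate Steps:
(g + 1/117)*(-1*127) = (-16 + 1/117)*(-1*127) = (-16 + 1/117)*(-127) = -1871/117*(-127) = 237617/117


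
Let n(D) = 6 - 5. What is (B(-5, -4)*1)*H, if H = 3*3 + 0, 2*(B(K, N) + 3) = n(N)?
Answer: -45/2 ≈ -22.500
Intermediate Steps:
n(D) = 1
B(K, N) = -5/2 (B(K, N) = -3 + (1/2)*1 = -3 + 1/2 = -5/2)
H = 9 (H = 9 + 0 = 9)
(B(-5, -4)*1)*H = -5/2*1*9 = -5/2*9 = -45/2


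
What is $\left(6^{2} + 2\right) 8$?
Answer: $304$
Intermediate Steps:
$\left(6^{2} + 2\right) 8 = \left(36 + 2\right) 8 = 38 \cdot 8 = 304$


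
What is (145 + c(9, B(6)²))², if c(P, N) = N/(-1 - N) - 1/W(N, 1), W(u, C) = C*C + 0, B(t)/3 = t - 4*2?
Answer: 28005264/1369 ≈ 20457.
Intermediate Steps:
B(t) = -24 + 3*t (B(t) = 3*(t - 4*2) = 3*(t - 8) = 3*(-8 + t) = -24 + 3*t)
W(u, C) = C² (W(u, C) = C² + 0 = C²)
c(P, N) = -1 + N/(-1 - N) (c(P, N) = N/(-1 - N) - 1/(1²) = N/(-1 - N) - 1/1 = N/(-1 - N) - 1*1 = N/(-1 - N) - 1 = -1 + N/(-1 - N))
(145 + c(9, B(6)²))² = (145 + (-1 - 2*(-24 + 3*6)²)/(1 + (-24 + 3*6)²))² = (145 + (-1 - 2*(-24 + 18)²)/(1 + (-24 + 18)²))² = (145 + (-1 - 2*(-6)²)/(1 + (-6)²))² = (145 + (-1 - 2*36)/(1 + 36))² = (145 + (-1 - 72)/37)² = (145 + (1/37)*(-73))² = (145 - 73/37)² = (5292/37)² = 28005264/1369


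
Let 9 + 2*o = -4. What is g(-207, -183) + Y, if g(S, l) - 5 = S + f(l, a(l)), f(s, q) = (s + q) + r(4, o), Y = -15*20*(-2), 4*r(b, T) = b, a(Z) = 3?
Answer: 219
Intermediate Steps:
o = -13/2 (o = -9/2 + (1/2)*(-4) = -9/2 - 2 = -13/2 ≈ -6.5000)
r(b, T) = b/4
Y = 600 (Y = -300*(-2) = 600)
f(s, q) = 1 + q + s (f(s, q) = (s + q) + (1/4)*4 = (q + s) + 1 = 1 + q + s)
g(S, l) = 9 + S + l (g(S, l) = 5 + (S + (1 + 3 + l)) = 5 + (S + (4 + l)) = 5 + (4 + S + l) = 9 + S + l)
g(-207, -183) + Y = (9 - 207 - 183) + 600 = -381 + 600 = 219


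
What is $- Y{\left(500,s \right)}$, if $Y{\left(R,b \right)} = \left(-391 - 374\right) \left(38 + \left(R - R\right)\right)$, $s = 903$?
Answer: $29070$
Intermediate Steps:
$Y{\left(R,b \right)} = -29070$ ($Y{\left(R,b \right)} = - 765 \left(38 + 0\right) = \left(-765\right) 38 = -29070$)
$- Y{\left(500,s \right)} = \left(-1\right) \left(-29070\right) = 29070$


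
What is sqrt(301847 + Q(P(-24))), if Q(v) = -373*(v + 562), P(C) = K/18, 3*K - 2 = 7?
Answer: sqrt(3317718)/6 ≈ 303.58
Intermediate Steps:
K = 3 (K = 2/3 + (1/3)*7 = 2/3 + 7/3 = 3)
P(C) = 1/6 (P(C) = 3/18 = 3*(1/18) = 1/6)
Q(v) = -209626 - 373*v (Q(v) = -373*(562 + v) = -209626 - 373*v)
sqrt(301847 + Q(P(-24))) = sqrt(301847 + (-209626 - 373*1/6)) = sqrt(301847 + (-209626 - 373/6)) = sqrt(301847 - 1258129/6) = sqrt(552953/6) = sqrt(3317718)/6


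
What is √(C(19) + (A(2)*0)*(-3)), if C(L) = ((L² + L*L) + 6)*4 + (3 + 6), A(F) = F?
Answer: √2921 ≈ 54.046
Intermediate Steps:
C(L) = 33 + 8*L² (C(L) = ((L² + L²) + 6)*4 + 9 = (2*L² + 6)*4 + 9 = (6 + 2*L²)*4 + 9 = (24 + 8*L²) + 9 = 33 + 8*L²)
√(C(19) + (A(2)*0)*(-3)) = √((33 + 8*19²) + (2*0)*(-3)) = √((33 + 8*361) + 0*(-3)) = √((33 + 2888) + 0) = √(2921 + 0) = √2921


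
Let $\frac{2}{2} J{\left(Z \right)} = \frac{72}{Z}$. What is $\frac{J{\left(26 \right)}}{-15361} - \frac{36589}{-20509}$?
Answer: $\frac{7305828853}{4095503737} \approx 1.7839$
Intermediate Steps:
$J{\left(Z \right)} = \frac{72}{Z}$
$\frac{J{\left(26 \right)}}{-15361} - \frac{36589}{-20509} = \frac{72 \cdot \frac{1}{26}}{-15361} - \frac{36589}{-20509} = 72 \cdot \frac{1}{26} \left(- \frac{1}{15361}\right) - - \frac{36589}{20509} = \frac{36}{13} \left(- \frac{1}{15361}\right) + \frac{36589}{20509} = - \frac{36}{199693} + \frac{36589}{20509} = \frac{7305828853}{4095503737}$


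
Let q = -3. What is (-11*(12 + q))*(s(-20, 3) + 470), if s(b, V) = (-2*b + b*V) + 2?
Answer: -44748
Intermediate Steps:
s(b, V) = 2 - 2*b + V*b (s(b, V) = (-2*b + V*b) + 2 = 2 - 2*b + V*b)
(-11*(12 + q))*(s(-20, 3) + 470) = (-11*(12 - 3))*((2 - 2*(-20) + 3*(-20)) + 470) = (-11*9)*((2 + 40 - 60) + 470) = -99*(-18 + 470) = -99*452 = -44748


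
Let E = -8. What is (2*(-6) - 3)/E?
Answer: 15/8 ≈ 1.8750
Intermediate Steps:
(2*(-6) - 3)/E = (2*(-6) - 3)/(-8) = -(-12 - 3)/8 = -⅛*(-15) = 15/8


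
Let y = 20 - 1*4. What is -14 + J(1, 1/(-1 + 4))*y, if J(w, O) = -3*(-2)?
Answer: 82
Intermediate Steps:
J(w, O) = 6
y = 16 (y = 20 - 4 = 16)
-14 + J(1, 1/(-1 + 4))*y = -14 + 6*16 = -14 + 96 = 82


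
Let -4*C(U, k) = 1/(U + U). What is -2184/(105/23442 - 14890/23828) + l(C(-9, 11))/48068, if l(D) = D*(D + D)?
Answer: 791634491345431057/224882169505920 ≈ 3520.2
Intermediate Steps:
C(U, k) = -1/(8*U) (C(U, k) = -1/(4*(U + U)) = -1/(2*U)/4 = -1/(8*U))
l(D) = 2*D² (l(D) = D*(2*D) = 2*D²)
-2184/(105/23442 - 14890/23828) + l(C(-9, 11))/48068 = -2184/(105/23442 - 14890/23828) + (2*(-⅛/(-9))²)/48068 = -2184/(105*(1/23442) - 14890*1/23828) + (2*(-⅛*(-⅑))²)*(1/48068) = -2184/(35/7814 - 7445/11914) + (2*(1/72)²)*(1/48068) = -2184/(-14439560/23273999) + (2*(1/5184))*(1/48068) = -2184*(-23273999/14439560) + (1/2592)*(1/48068) = 6353801727/1804945 + 1/124592256 = 791634491345431057/224882169505920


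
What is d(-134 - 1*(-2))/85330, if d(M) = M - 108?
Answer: -24/8533 ≈ -0.0028126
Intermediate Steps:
d(M) = -108 + M
d(-134 - 1*(-2))/85330 = (-108 + (-134 - 1*(-2)))/85330 = (-108 + (-134 + 2))*(1/85330) = (-108 - 132)*(1/85330) = -240*1/85330 = -24/8533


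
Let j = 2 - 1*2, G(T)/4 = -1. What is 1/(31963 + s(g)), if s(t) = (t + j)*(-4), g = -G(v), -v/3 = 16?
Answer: 1/31947 ≈ 3.1302e-5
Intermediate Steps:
v = -48 (v = -3*16 = -48)
G(T) = -4 (G(T) = 4*(-1) = -4)
j = 0 (j = 2 - 2 = 0)
g = 4 (g = -1*(-4) = 4)
s(t) = -4*t (s(t) = (t + 0)*(-4) = t*(-4) = -4*t)
1/(31963 + s(g)) = 1/(31963 - 4*4) = 1/(31963 - 16) = 1/31947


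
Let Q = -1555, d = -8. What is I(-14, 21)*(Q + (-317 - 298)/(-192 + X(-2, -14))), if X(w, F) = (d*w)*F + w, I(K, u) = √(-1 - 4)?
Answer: -649375*I*√5/418 ≈ -3473.8*I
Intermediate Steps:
I(K, u) = I*√5 (I(K, u) = √(-5) = I*√5)
X(w, F) = w - 8*F*w (X(w, F) = (-8*w)*F + w = -8*F*w + w = w - 8*F*w)
I(-14, 21)*(Q + (-317 - 298)/(-192 + X(-2, -14))) = (I*√5)*(-1555 + (-317 - 298)/(-192 - 2*(1 - 8*(-14)))) = (I*√5)*(-1555 - 615/(-192 - 2*(1 + 112))) = (I*√5)*(-1555 - 615/(-192 - 2*113)) = (I*√5)*(-1555 - 615/(-192 - 226)) = (I*√5)*(-1555 - 615/(-418)) = (I*√5)*(-1555 - 615*(-1/418)) = (I*√5)*(-1555 + 615/418) = (I*√5)*(-649375/418) = -649375*I*√5/418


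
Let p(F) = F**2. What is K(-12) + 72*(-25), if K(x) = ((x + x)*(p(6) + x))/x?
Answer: -1752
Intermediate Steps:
K(x) = 72 + 2*x (K(x) = ((x + x)*(6**2 + x))/x = ((2*x)*(36 + x))/x = (2*x*(36 + x))/x = 72 + 2*x)
K(-12) + 72*(-25) = (72 + 2*(-12)) + 72*(-25) = (72 - 24) - 1800 = 48 - 1800 = -1752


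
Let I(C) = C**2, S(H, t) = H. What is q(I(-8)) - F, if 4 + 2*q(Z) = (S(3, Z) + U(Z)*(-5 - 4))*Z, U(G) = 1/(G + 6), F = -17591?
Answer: 618831/35 ≈ 17681.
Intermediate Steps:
U(G) = 1/(6 + G)
q(Z) = -2 + Z*(3 - 9/(6 + Z))/2 (q(Z) = -2 + ((3 + (-5 - 4)/(6 + Z))*Z)/2 = -2 + ((3 - 9/(6 + Z))*Z)/2 = -2 + (Z*(3 - 9/(6 + Z)))/2 = -2 + Z*(3 - 9/(6 + Z))/2)
q(I(-8)) - F = (-24 + 3*((-8)**2)**2 + 5*(-8)**2)/(2*(6 + (-8)**2)) - 1*(-17591) = (-24 + 3*64**2 + 5*64)/(2*(6 + 64)) + 17591 = (1/2)*(-24 + 3*4096 + 320)/70 + 17591 = (1/2)*(1/70)*(-24 + 12288 + 320) + 17591 = (1/2)*(1/70)*12584 + 17591 = 3146/35 + 17591 = 618831/35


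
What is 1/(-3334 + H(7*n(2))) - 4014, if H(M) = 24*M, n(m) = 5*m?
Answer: -6639157/1654 ≈ -4014.0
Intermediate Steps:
1/(-3334 + H(7*n(2))) - 4014 = 1/(-3334 + 24*(7*(5*2))) - 4014 = 1/(-3334 + 24*(7*10)) - 4014 = 1/(-3334 + 24*70) - 4014 = 1/(-3334 + 1680) - 4014 = 1/(-1654) - 4014 = -1/1654 - 4014 = -6639157/1654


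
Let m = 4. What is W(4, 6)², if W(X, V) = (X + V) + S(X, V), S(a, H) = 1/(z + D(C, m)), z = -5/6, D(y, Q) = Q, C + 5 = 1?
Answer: 38416/361 ≈ 106.42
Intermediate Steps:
C = -4 (C = -5 + 1 = -4)
z = -⅚ (z = -5*⅙ = -⅚ ≈ -0.83333)
S(a, H) = 6/19 (S(a, H) = 1/(-⅚ + 4) = 1/(19/6) = 6/19)
W(X, V) = 6/19 + V + X (W(X, V) = (X + V) + 6/19 = (V + X) + 6/19 = 6/19 + V + X)
W(4, 6)² = (6/19 + 6 + 4)² = (196/19)² = 38416/361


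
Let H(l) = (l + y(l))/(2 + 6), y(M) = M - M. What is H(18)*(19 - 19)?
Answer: 0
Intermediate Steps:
y(M) = 0
H(l) = l/8 (H(l) = (l + 0)/(2 + 6) = l/8)
H(18)*(19 - 19) = ((⅛)*18)*(19 - 19) = (9/4)*0 = 0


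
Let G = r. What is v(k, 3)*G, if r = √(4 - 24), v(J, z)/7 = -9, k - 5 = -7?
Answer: -126*I*√5 ≈ -281.74*I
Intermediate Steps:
k = -2 (k = 5 - 7 = -2)
v(J, z) = -63 (v(J, z) = 7*(-9) = -63)
r = 2*I*√5 (r = √(-20) = 2*I*√5 ≈ 4.4721*I)
G = 2*I*√5 ≈ 4.4721*I
v(k, 3)*G = -126*I*√5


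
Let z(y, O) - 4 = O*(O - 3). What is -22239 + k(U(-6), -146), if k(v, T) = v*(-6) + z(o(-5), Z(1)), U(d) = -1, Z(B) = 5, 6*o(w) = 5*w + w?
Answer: -22219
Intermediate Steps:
o(w) = w (o(w) = (5*w + w)/6 = (6*w)/6 = w)
z(y, O) = 4 + O*(-3 + O) (z(y, O) = 4 + O*(O - 3) = 4 + O*(-3 + O))
k(v, T) = 14 - 6*v (k(v, T) = v*(-6) + (4 + 5² - 3*5) = -6*v + (4 + 25 - 15) = -6*v + 14 = 14 - 6*v)
-22239 + k(U(-6), -146) = -22239 + (14 - 6*(-1)) = -22239 + (14 + 6) = -22239 + 20 = -22219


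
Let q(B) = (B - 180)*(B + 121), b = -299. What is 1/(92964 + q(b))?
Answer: 1/178226 ≈ 5.6109e-6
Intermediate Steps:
q(B) = (-180 + B)*(121 + B)
1/(92964 + q(b)) = 1/(92964 + (-21780 + (-299)² - 59*(-299))) = 1/(92964 + (-21780 + 89401 + 17641)) = 1/(92964 + 85262) = 1/178226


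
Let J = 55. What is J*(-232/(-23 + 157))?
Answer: -6380/67 ≈ -95.224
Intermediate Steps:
J*(-232/(-23 + 157)) = 55*(-232/(-23 + 157)) = 55*(-232/134) = 55*(-232*1/134) = 55*(-116/67) = -6380/67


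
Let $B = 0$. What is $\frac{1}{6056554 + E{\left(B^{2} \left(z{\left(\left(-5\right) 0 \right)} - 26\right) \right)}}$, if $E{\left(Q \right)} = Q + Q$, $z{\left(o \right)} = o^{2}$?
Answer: $\frac{1}{6056554} \approx 1.6511 \cdot 10^{-7}$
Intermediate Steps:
$E{\left(Q \right)} = 2 Q$
$\frac{1}{6056554 + E{\left(B^{2} \left(z{\left(\left(-5\right) 0 \right)} - 26\right) \right)}} = \frac{1}{6056554 + 2 \cdot 0^{2} \left(\left(\left(-5\right) 0\right)^{2} - 26\right)} = \frac{1}{6056554 + 2 \cdot 0 \left(0^{2} - 26\right)} = \frac{1}{6056554 + 2 \cdot 0 \left(0 - 26\right)} = \frac{1}{6056554 + 2 \cdot 0 \left(-26\right)} = \frac{1}{6056554 + 2 \cdot 0} = \frac{1}{6056554 + 0} = \frac{1}{6056554}$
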